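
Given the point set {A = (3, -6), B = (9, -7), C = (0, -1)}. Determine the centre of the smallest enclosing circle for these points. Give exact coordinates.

Side lengths²: AB² = 37, AC² = 34, BC² = 117.
Since BC² = 117 ≥ 37 + 34 = 71, the angle opposite BC is not acute, so the smallest enclosing circle has BC as diameter.
Centre = midpoint of BC = (4.5, -4), r² = 117/4 = 29.25.
Centre = (4.5, -4).

(4.5, -4)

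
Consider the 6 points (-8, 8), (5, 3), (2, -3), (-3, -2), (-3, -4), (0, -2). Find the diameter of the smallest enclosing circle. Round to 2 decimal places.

The minimum enclosing circle of a finite set is fixed by two of the points (as a diameter) or three (as a circumcircle).
The minimum enclosing circle is determined by three boundary points: (-8, 8), (5, 3), (2, -3).
Their circumcentre is (-153/62, 185/62) with r² = 107185/1922.
The farthest remaining point (-3, -4) is at distance² 94289/1922 ≤ 107185/1922.
Diameter = 2r = 2√(107185/1922) ≈ 14.94.

14.94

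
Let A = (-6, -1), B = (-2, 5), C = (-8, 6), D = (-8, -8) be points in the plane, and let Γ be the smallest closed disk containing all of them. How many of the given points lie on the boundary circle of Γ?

3

The minimum enclosing circle of a finite set is fixed by two of the points (as a diameter) or three (as a circumcircle).
The minimum enclosing circle is determined by three boundary points: B, C, D.
Their circumcentre is (-73/12, -1) with r² = 7585/144.
The farthest remaining point A is at distance² 1/144 ≤ 7585/144.
The points at distance exactly r from the centre are B, C, D — 3 points.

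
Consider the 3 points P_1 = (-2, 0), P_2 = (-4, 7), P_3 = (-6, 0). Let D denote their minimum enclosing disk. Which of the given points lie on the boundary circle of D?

Side lengths²: P_1P_2² = 53, P_1P_3² = 16, P_2P_3² = 53.
Since P_2P_3² = 53 < 53 + 16 = 69, the triangle is acute, so the smallest enclosing circle is the circumcircle.
Circumcentre = (-4, 45/14), r² = 2809/196.
The points at distance exactly r from the centre are P_1, P_2, P_3 — 3 points.

P_1, P_2, P_3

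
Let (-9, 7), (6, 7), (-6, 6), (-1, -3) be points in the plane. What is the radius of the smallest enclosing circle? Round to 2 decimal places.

The minimum enclosing circle is determined by three boundary points: (-9, 7), (6, 7), (-1, -3).
Their circumcentre is (-1.5, 4.8) with r² = 61.09.
The farthest remaining point (-6, 6) is at distance² 21.69 ≤ 61.09.
r = √(61.09) ≈ 7.82.

7.82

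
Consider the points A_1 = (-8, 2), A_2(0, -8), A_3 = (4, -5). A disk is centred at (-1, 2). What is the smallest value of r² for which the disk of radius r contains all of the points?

101

The required radius is the distance from (-1, 2) to the farthest point.
Squared distances: 49, 101, 74.
Maximum is 101, attained at A_2.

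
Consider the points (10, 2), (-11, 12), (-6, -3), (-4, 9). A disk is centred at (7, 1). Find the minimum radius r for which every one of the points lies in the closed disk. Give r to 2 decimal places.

21.10

The required radius is the distance from (7, 1) to the farthest point.
Squared distances: 10, 445, 185, 185.
Maximum is 445, attained at (-11, 12).
r = √445 ≈ 21.10.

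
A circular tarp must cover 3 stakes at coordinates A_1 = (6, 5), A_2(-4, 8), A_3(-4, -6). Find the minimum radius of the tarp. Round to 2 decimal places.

7.76

Side lengths²: A_1A_2² = 109, A_1A_3² = 221, A_2A_3² = 196.
Since A_1A_3² = 221 < 196 + 109 = 305, the triangle is acute, so the smallest enclosing circle is the circumcircle.
Circumcentre = (-0.65, 1), r² = 60.2225.
r = √(60.2225) ≈ 7.76.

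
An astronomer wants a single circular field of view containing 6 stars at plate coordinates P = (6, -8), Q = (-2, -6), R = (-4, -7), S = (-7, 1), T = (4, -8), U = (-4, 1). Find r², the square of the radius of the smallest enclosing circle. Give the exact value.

The farthest pair is P–S with squared distance 250. The circle on this segment as diameter has centre (-0.5, -3.5) and r² = 250/4 = 62.5.
Check Q: distance² to centre = 8.5 ≤ 62.5, so it lies inside.
All remaining points lie in this disk, and no smaller disk contains both endpoints, so this is the minimum enclosing circle.

62.5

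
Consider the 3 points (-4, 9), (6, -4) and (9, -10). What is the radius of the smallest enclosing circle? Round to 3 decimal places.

Call the three points A, B, C in the order given.
Side lengths²: AB² = 269, AC² = 530, BC² = 45.
Since AC² = 530 ≥ 269 + 45 = 314, the angle opposite AC is not acute, so the smallest enclosing circle has AC as diameter.
Centre = midpoint of AC = (2.5, -0.5), r² = 530/4 = 132.5.
r = √(132.5) ≈ 11.511.

11.511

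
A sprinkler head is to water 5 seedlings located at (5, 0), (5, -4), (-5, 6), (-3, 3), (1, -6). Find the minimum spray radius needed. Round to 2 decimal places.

By Welzl's lemma the MEC is supported by two points (diametrically opposite) or three points (on a circumcircle).
The farthest pair is (5, -4)–(-5, 6) with squared distance 200. The circle on this segment as diameter has centre (0, 1) and r² = 200/4 = 50.
Check (5, 0): distance² to centre = 26 ≤ 50, so it lies inside.
All remaining points lie in this disk, and no smaller disk contains both endpoints, so this is the minimum enclosing circle.
r = √50 ≈ 7.07.

7.07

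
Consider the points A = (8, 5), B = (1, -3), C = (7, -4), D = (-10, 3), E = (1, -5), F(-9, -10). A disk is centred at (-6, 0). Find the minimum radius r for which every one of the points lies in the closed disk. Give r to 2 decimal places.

14.87

The required radius is the distance from (-6, 0) to the farthest point.
Squared distances: 221, 58, 185, 25, 74, 109.
Maximum is 221, attained at A.
r = √221 ≈ 14.87.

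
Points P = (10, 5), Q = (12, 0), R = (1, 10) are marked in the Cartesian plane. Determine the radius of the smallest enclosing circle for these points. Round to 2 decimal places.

Side lengths²: PQ² = 29, PR² = 106, QR² = 221.
Since QR² = 221 ≥ 106 + 29 = 135, the angle opposite QR is not acute, so the smallest enclosing circle has QR as diameter.
Centre = midpoint of QR = (6.5, 5), r² = 221/4 = 55.25.
r = √(55.25) ≈ 7.43.

7.43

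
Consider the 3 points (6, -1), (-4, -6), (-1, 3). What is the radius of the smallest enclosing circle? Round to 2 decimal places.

Call the three points A, B, C in the order given.
Side lengths²: AB² = 125, AC² = 65, BC² = 90.
Since AB² = 125 < 90 + 65 = 155, the triangle is acute, so the smallest enclosing circle is the circumcircle.
Circumcentre = (0.5, -2.5), r² = 32.5.
r = √(32.5) ≈ 5.70.

5.70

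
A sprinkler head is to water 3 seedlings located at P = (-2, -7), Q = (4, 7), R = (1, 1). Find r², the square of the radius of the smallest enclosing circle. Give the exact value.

58

Side lengths²: PQ² = 232, PR² = 73, QR² = 45.
Since PQ² = 232 ≥ 73 + 45 = 118, the angle opposite PQ is not acute, so the smallest enclosing circle has PQ as diameter.
Centre = midpoint of PQ = (1, 0), r² = 232/4 = 58.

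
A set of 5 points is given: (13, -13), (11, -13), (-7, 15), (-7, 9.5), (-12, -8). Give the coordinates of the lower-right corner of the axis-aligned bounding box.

x-range [-12, 13], y-range [-13, 15].
The lower-right corner is (13, -13).

(13, -13)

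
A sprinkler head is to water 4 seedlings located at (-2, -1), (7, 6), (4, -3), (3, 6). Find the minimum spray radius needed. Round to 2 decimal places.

The farthest pair is (-2, -1)–(7, 6) with squared distance 130. The circle on this segment as diameter has centre (2.5, 2.5) and r² = 130/4 = 32.5.
Check (4, -3): distance² to centre = 32.5 ≤ 32.5, so it lies inside.
All remaining points lie in this disk, and no smaller disk contains both endpoints, so this is the minimum enclosing circle.
r = √(32.5) ≈ 5.70.

5.70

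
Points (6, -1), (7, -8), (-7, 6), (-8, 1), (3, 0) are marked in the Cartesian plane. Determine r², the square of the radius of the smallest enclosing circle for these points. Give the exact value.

The minimum enclosing circle of a finite set is fixed by two of the points (as a diameter) or three (as a circumcircle).
The farthest pair is (7, -8)–(-7, 6) with squared distance 392. The circle on this segment as diameter has centre (0, -1) and r² = 392/4 = 98.
Check (6, -1): distance² to centre = 36 ≤ 98, so it lies inside.
All remaining points lie in this disk, and no smaller disk contains both endpoints, so this is the minimum enclosing circle.

98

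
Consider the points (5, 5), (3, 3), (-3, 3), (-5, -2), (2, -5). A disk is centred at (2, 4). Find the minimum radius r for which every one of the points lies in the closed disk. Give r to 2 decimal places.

The required radius is the distance from (2, 4) to the farthest point.
Squared distances: 10, 2, 26, 85, 81.
Maximum is 85, attained at (-5, -2).
r = √85 ≈ 9.22.

9.22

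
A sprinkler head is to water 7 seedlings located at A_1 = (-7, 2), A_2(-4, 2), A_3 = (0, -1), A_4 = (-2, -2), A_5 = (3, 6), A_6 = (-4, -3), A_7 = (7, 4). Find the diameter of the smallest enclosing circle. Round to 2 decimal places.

By Welzl's lemma the MEC is supported by two points (diametrically opposite) or three points (on a circumcircle).
The minimum enclosing circle is determined by three boundary points: A_1, A_6, A_7.
Their circumcentre is (1/38, 107/38) with r² = 36125/722.
The farthest remaining point A_4 is at distance² 19709/722 ≤ 36125/722.
Diameter = 2r = 2√(36125/722) ≈ 14.15.

14.15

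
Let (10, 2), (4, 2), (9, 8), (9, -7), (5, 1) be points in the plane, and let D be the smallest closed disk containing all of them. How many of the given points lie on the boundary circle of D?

By Welzl's lemma the MEC is supported by two points (diametrically opposite) or three points (on a circumcircle).
The farthest pair is (9, 8)–(9, -7) with squared distance 225. The circle on this segment as diameter has centre (9, 0.5) and r² = 225/4 = 56.25.
Check (10, 2): distance² to centre = 3.25 ≤ 56.25, so it lies inside.
All remaining points lie in this disk, and no smaller disk contains both endpoints, so this is the minimum enclosing circle.
The points at distance exactly r from the centre are (9, 8), (9, -7) — 2 points.

2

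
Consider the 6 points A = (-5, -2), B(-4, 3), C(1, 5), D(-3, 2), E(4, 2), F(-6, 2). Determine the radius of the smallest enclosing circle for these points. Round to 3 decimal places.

5.076

The minimum enclosing circle of a finite set is fixed by two of the points (as a diameter) or three (as a circumcircle).
The minimum enclosing circle is determined by three boundary points: A, E, F.
Their circumcentre is (-1, 1.125) with r² = 25.765625.
The farthest remaining point C is at distance² 19.015625 ≤ 25.765625.
r = √(25.765625) ≈ 5.076.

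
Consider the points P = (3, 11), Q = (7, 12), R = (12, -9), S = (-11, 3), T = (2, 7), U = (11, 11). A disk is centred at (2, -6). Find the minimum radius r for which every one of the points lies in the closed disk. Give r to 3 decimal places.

19.235

The required radius is the distance from (2, -6) to the farthest point.
Squared distances: 290, 349, 109, 250, 169, 370.
Maximum is 370, attained at U.
r = √370 ≈ 19.235.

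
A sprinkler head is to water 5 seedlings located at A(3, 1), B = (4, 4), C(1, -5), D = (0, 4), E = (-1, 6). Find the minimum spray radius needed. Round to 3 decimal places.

The farthest pair is C–E with squared distance 125. The circle on this segment as diameter has centre (0, 0.5) and r² = 125/4 = 31.25.
Check A: distance² to centre = 9.25 ≤ 31.25, so it lies inside.
All remaining points lie in this disk, and no smaller disk contains both endpoints, so this is the minimum enclosing circle.
r = √(31.25) ≈ 5.590.

5.590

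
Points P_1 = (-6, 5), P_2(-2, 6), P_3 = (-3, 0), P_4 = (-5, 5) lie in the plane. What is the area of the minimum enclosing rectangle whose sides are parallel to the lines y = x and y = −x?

28

In coordinates u = x + y, v = x − y the rectangle is axis-aligned; the map (x,y)→(u,v) scales areas by 2.
u-values: -1, 4, -3, 0; range = 4 − (-3) = 7.
v-values: -11, -8, -3, -10; range = -3 − (-11) = 8.
Area = (7 × 8) / 2 = 28.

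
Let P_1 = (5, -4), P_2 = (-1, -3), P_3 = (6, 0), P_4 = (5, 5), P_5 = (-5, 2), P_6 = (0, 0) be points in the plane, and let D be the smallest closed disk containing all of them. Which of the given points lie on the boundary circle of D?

P_1, P_4, P_5

The minimum enclosing circle of a finite set is fixed by two of the points (as a diameter) or three (as a circumcircle).
The minimum enclosing circle is determined by three boundary points: P_1, P_4, P_5.
Their circumcentre is (0.9, 0.5) with r² = 37.06.
The farthest remaining point P_3 is at distance² 26.26 ≤ 37.06.
The points at distance exactly r from the centre are P_1, P_4, P_5 — 3 points.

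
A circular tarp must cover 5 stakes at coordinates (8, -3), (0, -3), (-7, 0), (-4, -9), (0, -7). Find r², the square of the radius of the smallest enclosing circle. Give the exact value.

2925/49

The minimum enclosing circle of a finite set is fixed by two of the points (as a diameter) or three (as a circumcircle).
The minimum enclosing circle is determined by three boundary points: (8, -3), (-7, 0), (-4, -9).
Their circumcentre is (2/7, -18/7) with r² = 2925/49.
The farthest remaining point (0, -7) is at distance² 965/49 ≤ 2925/49.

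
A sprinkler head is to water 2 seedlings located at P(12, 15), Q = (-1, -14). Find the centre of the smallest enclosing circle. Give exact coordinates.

(5.5, 0.5)

The smallest circle enclosing two points has them as diameter endpoints.
Centre = midpoint = (5.5, 0.5); r² = |PQ|²/4 = 1010/4 = 252.5.
Centre = (5.5, 0.5).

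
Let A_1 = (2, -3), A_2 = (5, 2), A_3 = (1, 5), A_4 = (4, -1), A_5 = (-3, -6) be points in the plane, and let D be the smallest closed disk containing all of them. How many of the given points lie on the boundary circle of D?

A smallest enclosing disk is always determined by at most three of the input points on its boundary.
The minimum enclosing circle is determined by three boundary points: A_2, A_3, A_5.
Their circumcentre is (-3/14, -11/14) with r² = 3425/98.
The farthest remaining point A_4 is at distance² 1745/98 ≤ 3425/98.
The points at distance exactly r from the centre are A_2, A_3, A_5 — 3 points.

3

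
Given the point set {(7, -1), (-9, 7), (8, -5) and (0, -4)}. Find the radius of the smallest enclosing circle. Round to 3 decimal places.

By Welzl's lemma the MEC is supported by two points (diametrically opposite) or three points (on a circumcircle).
The farthest pair is (-9, 7)–(8, -5) with squared distance 433. The circle on this segment as diameter has centre (-0.5, 1) and r² = 433/4 = 108.25.
Check (7, -1): distance² to centre = 60.25 ≤ 108.25, so it lies inside.
All remaining points lie in this disk, and no smaller disk contains both endpoints, so this is the minimum enclosing circle.
r = √(108.25) ≈ 10.404.

10.404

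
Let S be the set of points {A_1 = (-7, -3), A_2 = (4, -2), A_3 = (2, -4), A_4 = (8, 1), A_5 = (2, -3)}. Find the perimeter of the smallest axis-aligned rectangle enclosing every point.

40

Width = max x − min x = 8 − (-7) = 15.
Height = max y − min y = 1 − (-4) = 5.
Perimeter = 2(15 + 5) = 40.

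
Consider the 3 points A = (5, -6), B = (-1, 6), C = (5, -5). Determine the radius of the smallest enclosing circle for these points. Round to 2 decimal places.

6.71

Side lengths²: AB² = 180, AC² = 1, BC² = 157.
Since AB² = 180 ≥ 157 + 1 = 158, the angle opposite AB is not acute, so the smallest enclosing circle has AB as diameter.
Centre = midpoint of AB = (2, 0), r² = 180/4 = 45.
r = √45 ≈ 6.71.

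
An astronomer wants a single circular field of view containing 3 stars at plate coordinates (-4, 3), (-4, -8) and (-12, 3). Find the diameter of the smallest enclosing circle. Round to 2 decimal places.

Call the three points A, B, C in the order given.
Side lengths²: AB² = 121, AC² = 64, BC² = 185.
Since BC² = 185 ≥ 121 + 64 = 185, the angle opposite BC is not acute, so the smallest enclosing circle has BC as diameter.
Centre = midpoint of BC = (-8, -2.5), r² = 185/4 = 46.25.
Diameter = 2r = 2√(46.25) ≈ 13.60.

13.60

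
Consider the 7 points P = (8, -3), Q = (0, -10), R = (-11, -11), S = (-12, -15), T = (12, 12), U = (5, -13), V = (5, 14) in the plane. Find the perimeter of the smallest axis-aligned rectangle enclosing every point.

106

Width = max x − min x = 12 − (-12) = 24.
Height = max y − min y = 14 − (-15) = 29.
Perimeter = 2(24 + 29) = 106.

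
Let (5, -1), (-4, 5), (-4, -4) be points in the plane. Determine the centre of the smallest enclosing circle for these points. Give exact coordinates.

Call the three points A, B, C in the order given.
Side lengths²: AB² = 117, AC² = 90, BC² = 81.
Since AB² = 117 < 90 + 81 = 171, the triangle is acute, so the smallest enclosing circle is the circumcircle.
Circumcentre = (-0.5, 0.5), r² = 32.5.
Centre = (-0.5, 0.5).

(-0.5, 0.5)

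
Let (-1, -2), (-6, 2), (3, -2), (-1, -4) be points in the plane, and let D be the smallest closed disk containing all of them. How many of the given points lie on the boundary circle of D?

2

The minimum enclosing circle of a finite set is fixed by two of the points (as a diameter) or three (as a circumcircle).
The farthest pair is (-6, 2)–(3, -2) with squared distance 97. The circle on this segment as diameter has centre (-1.5, 0) and r² = 97/4 = 24.25.
Check (-1, -2): distance² to centre = 4.25 ≤ 24.25, so it lies inside.
All remaining points lie in this disk, and no smaller disk contains both endpoints, so this is the minimum enclosing circle.
The points at distance exactly r from the centre are (-6, 2), (3, -2) — 2 points.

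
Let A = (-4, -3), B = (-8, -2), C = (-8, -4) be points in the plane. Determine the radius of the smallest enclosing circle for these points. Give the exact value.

Side lengths²: AB² = 17, AC² = 17, BC² = 4.
Since AC² = 17 < 17 + 4 = 21, the triangle is acute, so the smallest enclosing circle is the circumcircle.
Circumcentre = (-6.125, -3), r² = 4.515625.
r = √(4.515625) = 2.125.

2.125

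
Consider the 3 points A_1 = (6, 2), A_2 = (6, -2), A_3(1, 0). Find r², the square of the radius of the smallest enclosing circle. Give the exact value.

Side lengths²: A_1A_2² = 16, A_1A_3² = 29, A_2A_3² = 29.
Since A_2A_3² = 29 < 29 + 16 = 45, the triangle is acute, so the smallest enclosing circle is the circumcircle.
Circumcentre = (3.9, 0), r² = 8.41.

8.41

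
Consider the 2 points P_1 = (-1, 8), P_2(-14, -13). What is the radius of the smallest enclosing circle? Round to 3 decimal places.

The smallest circle enclosing two points has them as diameter endpoints.
Centre = midpoint = (-7.5, -2.5); r² = |P_1P_2|²/4 = 610/4 = 152.5.
r = √(152.5) ≈ 12.349.

12.349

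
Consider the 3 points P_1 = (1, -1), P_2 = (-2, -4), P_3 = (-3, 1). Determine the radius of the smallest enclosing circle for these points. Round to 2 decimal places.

Side lengths²: P_1P_2² = 18, P_1P_3² = 20, P_2P_3² = 26.
Since P_2P_3² = 26 < 20 + 18 = 38, the triangle is acute, so the smallest enclosing circle is the circumcircle.
Circumcentre = (-5/3, -4/3), r² = 65/9.
r = √(65/9) ≈ 2.69.

2.69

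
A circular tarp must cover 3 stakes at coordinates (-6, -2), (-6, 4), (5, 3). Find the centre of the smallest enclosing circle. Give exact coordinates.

Call the three points A, B, C in the order given.
Side lengths²: AB² = 36, AC² = 146, BC² = 122.
Since AC² = 146 < 122 + 36 = 158, the triangle is acute, so the smallest enclosing circle is the circumcircle.
Circumcentre = (-8/11, 1), r² = 4453/121.
Centre = (-8/11, 1).

(-8/11, 1)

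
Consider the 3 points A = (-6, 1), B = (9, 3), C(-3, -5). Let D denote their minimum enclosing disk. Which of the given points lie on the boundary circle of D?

A, B, C

Side lengths²: AB² = 229, AC² = 45, BC² = 208.
Since AB² = 229 < 208 + 45 = 253, the triangle is acute, so the smallest enclosing circle is the circumcircle.
Circumcentre = (1.625, 1.0625), r² = 58.14453125.
The points at distance exactly r from the centre are A, B, C — 3 points.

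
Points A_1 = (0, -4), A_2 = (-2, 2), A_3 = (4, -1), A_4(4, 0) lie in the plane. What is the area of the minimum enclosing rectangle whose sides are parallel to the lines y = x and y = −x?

36

In coordinates u = x + y, v = x − y the rectangle is axis-aligned; the map (x,y)→(u,v) scales areas by 2.
u-values: -4, 0, 3, 4; range = 4 − (-4) = 8.
v-values: 4, -4, 5, 4; range = 5 − (-4) = 9.
Area = (8 × 9) / 2 = 36.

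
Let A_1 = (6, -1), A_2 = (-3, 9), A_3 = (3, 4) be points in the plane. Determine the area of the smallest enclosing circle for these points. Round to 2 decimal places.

142.16

Side lengths²: A_1A_2² = 181, A_1A_3² = 34, A_2A_3² = 61.
Since A_1A_2² = 181 ≥ 61 + 34 = 95, the angle opposite A_1A_2 is not acute, so the smallest enclosing circle has A_1A_2 as diameter.
Centre = midpoint of A_1A_2 = (1.5, 4), r² = 181/4 = 45.25.
Area = π·r² = π·45.25 ≈ 142.16.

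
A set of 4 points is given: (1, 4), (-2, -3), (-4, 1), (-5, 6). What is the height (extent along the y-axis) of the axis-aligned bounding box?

9

max y = 6, min y = -3, so height = 9.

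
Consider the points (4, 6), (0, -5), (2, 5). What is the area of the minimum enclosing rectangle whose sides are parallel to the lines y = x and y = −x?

In coordinates u = x + y, v = x − y the rectangle is axis-aligned; the map (x,y)→(u,v) scales areas by 2.
u-values: 10, -5, 7; range = 10 − (-5) = 15.
v-values: -2, 5, -3; range = 5 − (-3) = 8.
Area = (15 × 8) / 2 = 60.

60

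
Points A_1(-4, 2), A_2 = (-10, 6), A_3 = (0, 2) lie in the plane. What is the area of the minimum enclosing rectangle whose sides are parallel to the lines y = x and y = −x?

In coordinates u = x + y, v = x − y the rectangle is axis-aligned; the map (x,y)→(u,v) scales areas by 2.
u-values: -2, -4, 2; range = 2 − (-4) = 6.
v-values: -6, -16, -2; range = -2 − (-16) = 14.
Area = (6 × 14) / 2 = 42.

42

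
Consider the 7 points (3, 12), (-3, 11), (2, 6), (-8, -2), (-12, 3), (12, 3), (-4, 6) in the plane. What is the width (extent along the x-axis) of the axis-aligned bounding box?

max x = 12, min x = -12, so width = 24.

24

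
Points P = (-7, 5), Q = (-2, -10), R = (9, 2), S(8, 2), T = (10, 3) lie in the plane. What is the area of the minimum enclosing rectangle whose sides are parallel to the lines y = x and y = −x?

250

In coordinates u = x + y, v = x − y the rectangle is axis-aligned; the map (x,y)→(u,v) scales areas by 2.
u-values: -2, -12, 11, 10, 13; range = 13 − (-12) = 25.
v-values: -12, 8, 7, 6, 7; range = 8 − (-12) = 20.
Area = (25 × 20) / 2 = 250.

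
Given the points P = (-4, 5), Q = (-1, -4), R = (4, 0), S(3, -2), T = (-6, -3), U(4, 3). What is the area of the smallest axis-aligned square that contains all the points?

100

The bounding box has width 10 and height 9.
An axis-aligned square enclosing the set must have side ≥ max(width, height).
So the minimum side is max(10, 9) = 10.
Area = 10² = 100.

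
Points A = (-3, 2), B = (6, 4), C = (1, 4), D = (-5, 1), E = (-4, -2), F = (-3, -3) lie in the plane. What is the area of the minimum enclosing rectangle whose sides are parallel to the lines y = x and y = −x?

In coordinates u = x + y, v = x − y the rectangle is axis-aligned; the map (x,y)→(u,v) scales areas by 2.
u-values: -1, 10, 5, -4, -6, -6; range = 10 − (-6) = 16.
v-values: -5, 2, -3, -6, -2, 0; range = 2 − (-6) = 8.
Area = (16 × 8) / 2 = 64.

64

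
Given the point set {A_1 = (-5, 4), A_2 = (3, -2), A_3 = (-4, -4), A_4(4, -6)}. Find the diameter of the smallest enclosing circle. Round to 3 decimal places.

13.454

The farthest pair is A_1–A_4 with squared distance 181. The circle on this segment as diameter has centre (-0.5, -1) and r² = 181/4 = 45.25.
Check A_2: distance² to centre = 13.25 ≤ 45.25, so it lies inside.
All remaining points lie in this disk, and no smaller disk contains both endpoints, so this is the minimum enclosing circle.
Diameter = 2r = 2√(45.25) ≈ 13.454.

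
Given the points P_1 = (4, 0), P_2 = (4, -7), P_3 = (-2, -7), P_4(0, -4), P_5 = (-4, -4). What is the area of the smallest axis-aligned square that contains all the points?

64

The bounding box has width 8 and height 7.
An axis-aligned square enclosing the set must have side ≥ max(width, height).
So the minimum side is max(8, 7) = 8.
Area = 8² = 64.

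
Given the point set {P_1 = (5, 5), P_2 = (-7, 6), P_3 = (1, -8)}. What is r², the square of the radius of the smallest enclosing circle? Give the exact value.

68.1103515625

Side lengths²: P_1P_2² = 145, P_1P_3² = 185, P_2P_3² = 260.
Since P_2P_3² = 260 < 185 + 145 = 330, the triangle is acute, so the smallest enclosing circle is the circumcircle.
Circumcentre = (-1.46875, -0.125), r² = 68.1103515625.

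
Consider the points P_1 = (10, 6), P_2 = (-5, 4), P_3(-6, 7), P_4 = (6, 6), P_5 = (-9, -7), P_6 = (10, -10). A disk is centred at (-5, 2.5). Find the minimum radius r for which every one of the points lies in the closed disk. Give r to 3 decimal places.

The required radius is the distance from (-5, 2.5) to the farthest point.
Squared distances: 237.25, 2.25, 21.25, 133.25, 106.25, 381.25.
Maximum is 381.25, attained at P_6.
r = √(381.25) ≈ 19.526.

19.526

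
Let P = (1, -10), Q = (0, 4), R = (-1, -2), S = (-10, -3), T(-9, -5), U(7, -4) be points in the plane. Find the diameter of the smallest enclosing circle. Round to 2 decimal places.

17.03

The farthest pair is S–U with squared distance 290. The circle on this segment as diameter has centre (-1.5, -3.5) and r² = 290/4 = 72.5.
Check P: distance² to centre = 48.5 ≤ 72.5, so it lies inside.
All remaining points lie in this disk, and no smaller disk contains both endpoints, so this is the minimum enclosing circle.
Diameter = 2r = 2√(72.5) ≈ 17.03.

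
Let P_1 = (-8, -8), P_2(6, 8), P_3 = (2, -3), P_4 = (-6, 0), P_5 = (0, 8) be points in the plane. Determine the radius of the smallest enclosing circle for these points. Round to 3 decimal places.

10.630

The farthest pair is P_1–P_2 with squared distance 452. The circle on this segment as diameter has centre (-1, 0) and r² = 452/4 = 113.
Check P_3: distance² to centre = 18 ≤ 113, so it lies inside.
All remaining points lie in this disk, and no smaller disk contains both endpoints, so this is the minimum enclosing circle.
r = √113 ≈ 10.630.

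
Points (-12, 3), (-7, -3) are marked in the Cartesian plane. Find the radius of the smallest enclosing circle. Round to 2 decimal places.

The smallest circle enclosing two points has them as diameter endpoints.
Centre = midpoint = (-9.5, 0); r² = |(-12, 3)−(-7, -3)|²/4 = 61/4 = 15.25.
r = √(15.25) ≈ 3.91.

3.91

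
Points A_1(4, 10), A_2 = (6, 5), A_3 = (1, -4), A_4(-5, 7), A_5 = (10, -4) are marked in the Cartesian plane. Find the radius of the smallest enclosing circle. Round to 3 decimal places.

The minimum enclosing circle of a finite set is fixed by two of the points (as a diameter) or three (as a circumcircle).
The farthest pair is A_4–A_5 with squared distance 346. The circle on this segment as diameter has centre (2.5, 1.5) and r² = 346/4 = 86.5.
Check A_1: distance² to centre = 74.5 ≤ 86.5, so it lies inside.
All remaining points lie in this disk, and no smaller disk contains both endpoints, so this is the minimum enclosing circle.
r = √(86.5) ≈ 9.301.

9.301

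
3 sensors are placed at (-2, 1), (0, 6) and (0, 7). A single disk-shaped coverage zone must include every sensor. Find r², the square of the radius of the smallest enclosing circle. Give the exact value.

Call the three points A, B, C in the order given.
Side lengths²: AB² = 29, AC² = 40, BC² = 1.
Since AC² = 40 ≥ 29 + 1 = 30, the angle opposite AC is not acute, so the smallest enclosing circle has AC as diameter.
Centre = midpoint of AC = (-1, 4), r² = 40/4 = 10.

10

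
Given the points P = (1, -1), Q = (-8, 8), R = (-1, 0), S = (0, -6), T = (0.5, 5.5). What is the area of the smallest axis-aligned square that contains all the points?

196

The bounding box has width 9 and height 14.
An axis-aligned square enclosing the set must have side ≥ max(width, height).
So the minimum side is max(9, 14) = 14.
Area = 14² = 196.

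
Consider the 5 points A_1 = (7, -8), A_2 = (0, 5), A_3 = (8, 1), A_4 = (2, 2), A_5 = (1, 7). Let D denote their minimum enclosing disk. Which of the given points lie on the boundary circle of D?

A_1, A_5

The minimum enclosing circle of a finite set is fixed by two of the points (as a diameter) or three (as a circumcircle).
The farthest pair is A_1–A_5 with squared distance 261. The circle on this segment as diameter has centre (4, -0.5) and r² = 261/4 = 65.25.
Check A_2: distance² to centre = 46.25 ≤ 65.25, so it lies inside.
All remaining points lie in this disk, and no smaller disk contains both endpoints, so this is the minimum enclosing circle.
The points at distance exactly r from the centre are A_1, A_5 — 2 points.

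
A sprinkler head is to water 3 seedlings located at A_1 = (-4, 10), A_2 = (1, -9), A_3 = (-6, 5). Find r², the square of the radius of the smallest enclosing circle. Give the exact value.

Side lengths²: A_1A_2² = 386, A_1A_3² = 29, A_2A_3² = 245.
Since A_1A_2² = 386 ≥ 245 + 29 = 274, the angle opposite A_1A_2 is not acute, so the smallest enclosing circle has A_1A_2 as diameter.
Centre = midpoint of A_1A_2 = (-1.5, 0.5), r² = 386/4 = 96.5.

96.5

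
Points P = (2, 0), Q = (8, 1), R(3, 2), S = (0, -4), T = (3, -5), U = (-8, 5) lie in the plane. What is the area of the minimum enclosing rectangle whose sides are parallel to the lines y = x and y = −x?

In coordinates u = x + y, v = x − y the rectangle is axis-aligned; the map (x,y)→(u,v) scales areas by 2.
u-values: 2, 9, 5, -4, -2, -3; range = 9 − (-4) = 13.
v-values: 2, 7, 1, 4, 8, -13; range = 8 − (-13) = 21.
Area = (13 × 21) / 2 = 136.5.

136.5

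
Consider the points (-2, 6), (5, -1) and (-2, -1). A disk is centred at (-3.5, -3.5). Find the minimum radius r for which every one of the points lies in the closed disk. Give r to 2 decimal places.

The required radius is the distance from (-3.5, -3.5) to the farthest point.
Squared distances: 92.5, 78.5, 8.5.
Maximum is 92.5, attained at (-2, 6).
r = √(92.5) ≈ 9.62.

9.62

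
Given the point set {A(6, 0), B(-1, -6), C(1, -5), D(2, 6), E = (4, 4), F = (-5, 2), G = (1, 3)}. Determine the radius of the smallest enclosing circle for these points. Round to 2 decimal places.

The minimum enclosing circle of a finite set is fixed by two of the points (as a diameter) or three (as a circumcircle).
The farthest pair is B–D with squared distance 153. The circle on this segment as diameter has centre (0.5, 0) and r² = 153/4 = 38.25.
Check A: distance² to centre = 30.25 ≤ 38.25, so it lies inside.
All remaining points lie in this disk, and no smaller disk contains both endpoints, so this is the minimum enclosing circle.
r = √(38.25) ≈ 6.18.

6.18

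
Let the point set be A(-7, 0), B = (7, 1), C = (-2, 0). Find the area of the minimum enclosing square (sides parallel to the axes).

The bounding box has width 14 and height 1.
An axis-aligned square enclosing the set must have side ≥ max(width, height).
So the minimum side is max(14, 1) = 14.
Area = 14² = 196.

196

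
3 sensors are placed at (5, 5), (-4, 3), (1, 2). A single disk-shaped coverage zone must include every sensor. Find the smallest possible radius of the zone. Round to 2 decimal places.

Call the three points A, B, C in the order given.
Side lengths²: AB² = 85, AC² = 25, BC² = 26.
Since AB² = 85 ≥ 26 + 25 = 51, the angle opposite AB is not acute, so the smallest enclosing circle has AB as diameter.
Centre = midpoint of AB = (0.5, 4), r² = 85/4 = 21.25.
r = √(21.25) ≈ 4.61.

4.61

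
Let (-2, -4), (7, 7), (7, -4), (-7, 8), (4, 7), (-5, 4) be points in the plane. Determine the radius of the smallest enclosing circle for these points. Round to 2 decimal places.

9.22

A smallest enclosing disk is always determined by at most three of the input points on its boundary.
The farthest pair is (7, -4)–(-7, 8) with squared distance 340. The circle on this segment as diameter has centre (0, 2) and r² = 340/4 = 85.
Check (-2, -4): distance² to centre = 40 ≤ 85, so it lies inside.
All remaining points lie in this disk, and no smaller disk contains both endpoints, so this is the minimum enclosing circle.
r = √85 ≈ 9.22.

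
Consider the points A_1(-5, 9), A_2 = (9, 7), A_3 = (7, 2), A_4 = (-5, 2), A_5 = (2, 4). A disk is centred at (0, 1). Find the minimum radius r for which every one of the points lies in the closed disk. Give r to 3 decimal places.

10.817

The required radius is the distance from (0, 1) to the farthest point.
Squared distances: 89, 117, 50, 26, 13.
Maximum is 117, attained at A_2.
r = √117 ≈ 10.817.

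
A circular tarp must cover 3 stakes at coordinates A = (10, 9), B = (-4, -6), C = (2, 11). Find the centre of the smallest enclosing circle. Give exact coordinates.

(3, 1.5)

Side lengths²: AB² = 421, AC² = 68, BC² = 325.
Since AB² = 421 ≥ 325 + 68 = 393, the angle opposite AB is not acute, so the smallest enclosing circle has AB as diameter.
Centre = midpoint of AB = (3, 1.5), r² = 421/4 = 105.25.
Centre = (3, 1.5).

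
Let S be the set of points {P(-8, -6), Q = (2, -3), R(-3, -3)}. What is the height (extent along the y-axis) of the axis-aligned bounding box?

3

max y = -3, min y = -6, so height = 3.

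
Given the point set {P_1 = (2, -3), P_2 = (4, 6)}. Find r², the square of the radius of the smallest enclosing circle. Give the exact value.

21.25

The smallest circle enclosing two points has them as diameter endpoints.
Centre = midpoint = (3, 1.5); r² = |P_1P_2|²/4 = 85/4 = 21.25.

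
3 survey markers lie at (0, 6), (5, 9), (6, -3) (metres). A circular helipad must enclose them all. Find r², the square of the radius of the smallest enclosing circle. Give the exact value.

Call the three points A, B, C in the order given.
Side lengths²: AB² = 34, AC² = 117, BC² = 145.
Since BC² = 145 < 117 + 34 = 151, the triangle is acute, so the smallest enclosing circle is the circumcircle.
Circumcentre = (73/14, 125/42), r² = 32045/882.

32045/882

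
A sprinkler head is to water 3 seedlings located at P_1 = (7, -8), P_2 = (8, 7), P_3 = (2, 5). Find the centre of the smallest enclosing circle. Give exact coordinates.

Side lengths²: P_1P_2² = 226, P_1P_3² = 194, P_2P_3² = 40.
Since P_1P_2² = 226 < 194 + 40 = 234, the triangle is acute, so the smallest enclosing circle is the circumcircle.
Circumcentre = (315/44, -21/44), r² = 54805/968.
Centre = (315/44, -21/44).

(315/44, -21/44)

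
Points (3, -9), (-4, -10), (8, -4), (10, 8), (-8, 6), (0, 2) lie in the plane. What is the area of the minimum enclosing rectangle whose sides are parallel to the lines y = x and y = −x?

In coordinates u = x + y, v = x − y the rectangle is axis-aligned; the map (x,y)→(u,v) scales areas by 2.
u-values: -6, -14, 4, 18, -2, 2; range = 18 − (-14) = 32.
v-values: 12, 6, 12, 2, -14, -2; range = 12 − (-14) = 26.
Area = (32 × 26) / 2 = 416.

416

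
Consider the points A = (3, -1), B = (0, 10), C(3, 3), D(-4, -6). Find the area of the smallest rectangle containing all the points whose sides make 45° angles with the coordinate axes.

140

In coordinates u = x + y, v = x − y the rectangle is axis-aligned; the map (x,y)→(u,v) scales areas by 2.
u-values: 2, 10, 6, -10; range = 10 − (-10) = 20.
v-values: 4, -10, 0, 2; range = 4 − (-10) = 14.
Area = (20 × 14) / 2 = 140.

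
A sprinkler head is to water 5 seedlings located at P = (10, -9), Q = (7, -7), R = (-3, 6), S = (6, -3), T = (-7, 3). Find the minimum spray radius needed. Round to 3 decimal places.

The farthest pair is P–T with squared distance 433. The circle on this segment as diameter has centre (1.5, -3) and r² = 433/4 = 108.25.
Check Q: distance² to centre = 46.25 ≤ 108.25, so it lies inside.
All remaining points lie in this disk, and no smaller disk contains both endpoints, so this is the minimum enclosing circle.
r = √(108.25) ≈ 10.404.

10.404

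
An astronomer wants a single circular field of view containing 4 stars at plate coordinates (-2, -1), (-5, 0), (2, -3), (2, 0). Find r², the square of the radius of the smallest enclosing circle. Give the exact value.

The farthest pair is (-5, 0)–(2, -3) with squared distance 58. The circle on this segment as diameter has centre (-1.5, -1.5) and r² = 58/4 = 14.5.
Check (-2, -1): distance² to centre = 0.5 ≤ 14.5, so it lies inside.
All remaining points lie in this disk, and no smaller disk contains both endpoints, so this is the minimum enclosing circle.

14.5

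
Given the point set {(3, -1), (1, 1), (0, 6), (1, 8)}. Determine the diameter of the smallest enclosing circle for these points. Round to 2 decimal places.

By Welzl's lemma the MEC is supported by two points (diametrically opposite) or three points (on a circumcircle).
The farthest pair is (3, -1)–(1, 8) with squared distance 85. The circle on this segment as diameter has centre (2, 3.5) and r² = 85/4 = 21.25.
Check (1, 1): distance² to centre = 7.25 ≤ 21.25, so it lies inside.
All remaining points lie in this disk, and no smaller disk contains both endpoints, so this is the minimum enclosing circle.
Diameter = 2r = 2√(21.25) ≈ 9.22.

9.22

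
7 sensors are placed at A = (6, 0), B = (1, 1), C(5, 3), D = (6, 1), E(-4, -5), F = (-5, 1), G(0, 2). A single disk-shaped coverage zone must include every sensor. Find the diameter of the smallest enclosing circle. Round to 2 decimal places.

12.04

By Welzl's lemma the MEC is supported by two points (diametrically opposite) or three points (on a circumcircle).
The farthest pair is C–E with squared distance 145. The circle on this segment as diameter has centre (0.5, -1) and r² = 145/4 = 36.25.
Check A: distance² to centre = 31.25 ≤ 36.25, so it lies inside.
All remaining points lie in this disk, and no smaller disk contains both endpoints, so this is the minimum enclosing circle.
Diameter = 2r = 2√(36.25) ≈ 12.04.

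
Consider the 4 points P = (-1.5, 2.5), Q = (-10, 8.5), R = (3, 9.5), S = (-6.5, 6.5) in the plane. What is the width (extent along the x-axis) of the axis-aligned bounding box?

max x = 3, min x = -10, so width = 13.

13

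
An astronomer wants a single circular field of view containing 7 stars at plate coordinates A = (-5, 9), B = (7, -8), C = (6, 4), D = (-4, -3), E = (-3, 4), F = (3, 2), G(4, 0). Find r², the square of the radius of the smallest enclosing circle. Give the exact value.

A smallest enclosing disk is always determined by at most three of the input points on its boundary.
The farthest pair is A–B with squared distance 433. The circle on this segment as diameter has centre (1, 0.5) and r² = 433/4 = 108.25.
Check C: distance² to centre = 37.25 ≤ 108.25, so it lies inside.
All remaining points lie in this disk, and no smaller disk contains both endpoints, so this is the minimum enclosing circle.

108.25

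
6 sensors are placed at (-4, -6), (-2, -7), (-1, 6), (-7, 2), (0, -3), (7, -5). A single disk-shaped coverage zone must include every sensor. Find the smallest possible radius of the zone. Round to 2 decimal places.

The farthest pair is (-7, 2)–(7, -5) with squared distance 245. The circle on this segment as diameter has centre (0, -1.5) and r² = 245/4 = 61.25.
Check (-4, -6): distance² to centre = 36.25 ≤ 61.25, so it lies inside.
All remaining points lie in this disk, and no smaller disk contains both endpoints, so this is the minimum enclosing circle.
r = √(61.25) ≈ 7.83.

7.83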